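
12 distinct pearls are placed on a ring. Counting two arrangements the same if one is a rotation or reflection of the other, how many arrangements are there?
(12-1)!/2 = 39916800/2 = 19958400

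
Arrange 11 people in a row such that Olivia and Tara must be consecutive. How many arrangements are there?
Treat the 2 as one block: (11-2+1)! × 2! = 3628800 × 2 = 7257600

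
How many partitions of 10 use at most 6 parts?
By conjugation, equals partitions of 10 into parts ≤ 6. Let r_j(i) = number of partitions of i into parts ≤ j, for i = 0..10. r_1(i) = 1 for all i; r_j(i) = r_{j-1}(i) + r_j(i-j). Rows j = 2..6: ≤2: 1 1 2 2 3 3 4 4 5 5 6; ≤3: 1 1 2 3 4 5 7 8 10 12 14; ≤4: 1 1 2 3 5 6 9 11 15 18 23; ≤5: 1 1 2 3 5 7 10 13 18 23 30; ≤6: 1 1 2 3 5 7 11 14 20 26 35. r_6(10) = 35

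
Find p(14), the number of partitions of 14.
Pentagonal recurrence p(n) = p(n-1) + p(n-2) - p(n-5) - p(n-7) + p(n-12) + p(n-15) - ... gives p(0..13) = 1, 1, 2, 3, 5, 7, 11, 15, 22, 30, 42, 56, 77, 101. p(14) = p(13) + p(12) - p(9) - p(7) + p(2) = 101 + 77 - 30 - 15 + 2 = 135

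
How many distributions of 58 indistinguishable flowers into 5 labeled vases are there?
C(58+5-1, 5-1) = C(62, 4) = 557845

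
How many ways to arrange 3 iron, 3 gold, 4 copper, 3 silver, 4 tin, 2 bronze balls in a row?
19! / (3! × 3! × 4! × 3! × 4! × 2!) = 488864376000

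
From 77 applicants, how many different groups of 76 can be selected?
C(77,76) = 77!/(76!×1!) = 77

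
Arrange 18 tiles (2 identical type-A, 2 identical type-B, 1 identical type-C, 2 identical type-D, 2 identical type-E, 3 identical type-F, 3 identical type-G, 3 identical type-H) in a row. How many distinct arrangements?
18! / (2! × 2! × 1! × 2! × 2! × 3! × 3! × 3!) = 1852538688000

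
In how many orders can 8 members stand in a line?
8! = 40320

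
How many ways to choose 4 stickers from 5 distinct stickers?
C(5,4) = 5!/(4!×1!) = 5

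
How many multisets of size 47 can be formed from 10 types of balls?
C(47+10-1, 10-1) = C(56, 9) = 7575968400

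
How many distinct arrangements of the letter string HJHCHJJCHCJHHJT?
15! / (6! × 3! × 1! × 5!) = 2522520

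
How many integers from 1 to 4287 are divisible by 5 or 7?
⌊4287/5⌋ + ⌊4287/7⌋ - ⌊4287/35⌋ = 857 + 612 - 122 = 1347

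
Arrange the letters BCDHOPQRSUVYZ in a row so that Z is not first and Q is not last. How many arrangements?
By inclusion-exclusion: 13! - 2×(13-1)! + (13-2)! = 6227020800 - 958003200 + 39916800 = 5308934400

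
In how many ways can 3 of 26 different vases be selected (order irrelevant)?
C(26,3) = 26!/(3!×23!) = 2600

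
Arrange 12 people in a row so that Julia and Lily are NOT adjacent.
Total - adjacent = 12! - (12-1)!×2 = 479001600 - 79833600 = 399168000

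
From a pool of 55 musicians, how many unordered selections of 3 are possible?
C(55,3) = 55!/(3!×52!) = 26235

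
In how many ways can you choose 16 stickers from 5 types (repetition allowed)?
C(16+5-1, 5-1) = C(20, 4) = 4845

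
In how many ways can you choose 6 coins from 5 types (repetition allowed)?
C(6+5-1, 5-1) = C(10, 4) = 210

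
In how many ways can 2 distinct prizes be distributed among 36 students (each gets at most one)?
P(36,2) = 36!/(36-2)! = 1260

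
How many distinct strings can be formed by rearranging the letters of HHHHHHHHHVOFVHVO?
16! / (1! × 2! × 3! × 10!) = 480480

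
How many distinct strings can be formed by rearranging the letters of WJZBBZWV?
8! / (1! × 2! × 1! × 2! × 2!) = 5040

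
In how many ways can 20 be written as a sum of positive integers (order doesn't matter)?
Pentagonal recurrence p(n) = p(n-1) + p(n-2) - p(n-5) - p(n-7) + p(n-12) + p(n-15) - ... gives p(0..19) = 1, 1, 2, 3, 5, 7, 11, 15, 22, 30, 42, 56, 77, 101, 135, 176, 231, 297, 385, 490. p(20) = p(19) + p(18) - p(15) - p(13) + p(8) + p(5) = 490 + 385 - 176 - 101 + 22 + 7 = 627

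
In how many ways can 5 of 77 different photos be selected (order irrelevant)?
C(77,5) = 77!/(5!×72!) = 19757815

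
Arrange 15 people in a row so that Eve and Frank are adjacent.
Treat as block: (15-1)! × 2! = 87178291200 × 2 = 174356582400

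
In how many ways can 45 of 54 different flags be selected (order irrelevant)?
C(54,45) = 54!/(45!×9!) = 5317936260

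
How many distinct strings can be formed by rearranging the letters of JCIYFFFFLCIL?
12! / (2! × 4! × 1! × 2! × 1! × 2!) = 2494800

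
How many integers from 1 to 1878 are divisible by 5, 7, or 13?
⌊1878/5⌋+⌊1878/7⌋+⌊1878/13⌋ - ⌊1878/35⌋-⌊1878/65⌋-⌊1878/91⌋ + ⌊1878/455⌋ = 375+268+144 - 53-28-20 + 4 = 690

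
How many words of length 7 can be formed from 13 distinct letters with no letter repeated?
P(13,7) = 13!/(13-7)! = 8648640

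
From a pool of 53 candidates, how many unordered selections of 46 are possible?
C(53,46) = 53!/(46!×7!) = 154143080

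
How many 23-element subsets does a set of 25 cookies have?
C(25,23) = 25!/(23!×2!) = 300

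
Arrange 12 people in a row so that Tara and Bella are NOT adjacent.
Total - adjacent = 12! - (12-1)!×2 = 479001600 - 79833600 = 399168000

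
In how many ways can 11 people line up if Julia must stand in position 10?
Fix one position: (11-1)! = 3628800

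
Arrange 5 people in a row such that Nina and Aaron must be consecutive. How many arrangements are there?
Treat the 2 as one block: (5-2+1)! × 2! = 24 × 2 = 48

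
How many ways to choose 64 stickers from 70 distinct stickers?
C(70,64) = 70!/(64!×6!) = 131115985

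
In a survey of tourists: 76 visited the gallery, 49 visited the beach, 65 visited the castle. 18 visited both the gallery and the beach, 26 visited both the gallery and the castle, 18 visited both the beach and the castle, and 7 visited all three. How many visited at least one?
|A∪B∪C| = 76+49+65-18-26-18+7 = 135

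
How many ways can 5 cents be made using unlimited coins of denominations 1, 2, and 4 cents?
Coefficient of x^5 in 1/(1-x^1) · 1/(1-x^2) · 1/(1-x^4). Case on j = number of 4-cent coins (j = 0..1); remainder r = 5 - 4j is made from {1,2} in ⌊r/2⌋+1 ways. r = 5, 1 → 3 + 1 = 4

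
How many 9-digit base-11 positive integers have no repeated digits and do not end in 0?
Last digit: 10 nonzero choices. First digit: 9 (nonzero, ≠last). Middle 7: P(9,7) = 181440. Total = 16329600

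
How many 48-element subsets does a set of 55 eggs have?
C(55,48) = 55!/(48!×7!) = 202927725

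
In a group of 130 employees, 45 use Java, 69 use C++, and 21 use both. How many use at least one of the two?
|A∪B| = |A| + |B| - |A∩B| = 45 + 69 - 21 = 93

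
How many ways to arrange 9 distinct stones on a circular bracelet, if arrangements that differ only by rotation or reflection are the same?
(9-1)!/2 = 40320/2 = 20160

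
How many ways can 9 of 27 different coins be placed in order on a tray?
P(27,9) = 27!/(27-9)! = 1700755056000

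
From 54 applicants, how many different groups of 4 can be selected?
C(54,4) = 54!/(4!×50!) = 316251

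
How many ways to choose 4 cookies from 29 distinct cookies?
C(29,4) = 29!/(4!×25!) = 23751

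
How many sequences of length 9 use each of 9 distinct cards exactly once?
9! = 362880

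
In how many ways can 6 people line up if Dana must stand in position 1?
Fix one position: (6-1)! = 120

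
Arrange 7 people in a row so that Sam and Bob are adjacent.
Treat as block: (7-1)! × 2! = 720 × 2 = 1440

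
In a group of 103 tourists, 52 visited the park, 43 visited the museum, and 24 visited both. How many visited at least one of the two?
|A∪B| = |A| + |B| - |A∩B| = 52 + 43 - 24 = 71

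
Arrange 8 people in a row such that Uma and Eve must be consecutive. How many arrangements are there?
Treat the 2 as one block: (8-2+1)! × 2! = 5040 × 2 = 10080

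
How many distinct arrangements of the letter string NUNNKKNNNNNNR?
13! / (9! × 1! × 1! × 2!) = 8580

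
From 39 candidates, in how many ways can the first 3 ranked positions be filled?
P(39,3) = 39!/(39-3)! = 54834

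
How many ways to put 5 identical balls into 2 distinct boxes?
C(5+2-1, 2-1) = C(6, 1) = 6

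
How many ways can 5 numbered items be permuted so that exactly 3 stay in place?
Choose the 3 fixed points C(5,3) = 10, derange the rest: !2 = Σ_{j=0}^{2} (-1)^j·2!/j! = 2 - 2 + 1 = 1. Product = 10 × 1 = 10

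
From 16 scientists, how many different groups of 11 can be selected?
C(16,11) = 16!/(11!×5!) = 4368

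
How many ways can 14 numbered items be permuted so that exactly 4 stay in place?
Choose the 4 fixed points C(14,4) = 1001, derange the rest: !10 = Σ_{j=0}^{10} (-1)^j·10!/j! = 3628800 - 3628800 + 1814400 - 604800 + 151200 - 30240 + 5040 - 720 + 90 - 10 + 1 = 1334961. Product = 1001 × 1334961 = 1336295961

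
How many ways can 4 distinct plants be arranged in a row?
4! = 24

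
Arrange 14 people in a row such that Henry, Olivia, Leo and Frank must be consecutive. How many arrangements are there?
Treat the 4 as one block: (14-4+1)! × 4! = 39916800 × 24 = 958003200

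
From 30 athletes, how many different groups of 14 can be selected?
C(30,14) = 30!/(14!×16!) = 145422675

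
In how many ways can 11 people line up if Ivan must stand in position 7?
Fix one position: (11-1)! = 3628800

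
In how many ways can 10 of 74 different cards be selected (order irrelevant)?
C(74,10) = 74!/(10!×64!) = 718406958841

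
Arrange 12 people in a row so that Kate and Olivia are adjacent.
Treat as block: (12-1)! × 2! = 39916800 × 2 = 79833600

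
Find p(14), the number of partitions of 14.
Pentagonal recurrence p(n) = p(n-1) + p(n-2) - p(n-5) - p(n-7) + p(n-12) + p(n-15) - ... gives p(0..13) = 1, 1, 2, 3, 5, 7, 11, 15, 22, 30, 42, 56, 77, 101. p(14) = p(13) + p(12) - p(9) - p(7) + p(2) = 101 + 77 - 30 - 15 + 2 = 135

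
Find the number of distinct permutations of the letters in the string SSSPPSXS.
8! / (5! × 2! × 1!) = 168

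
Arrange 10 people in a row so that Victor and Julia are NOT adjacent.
Total - adjacent = 10! - (10-1)!×2 = 3628800 - 725760 = 2903040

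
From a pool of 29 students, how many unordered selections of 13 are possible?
C(29,13) = 29!/(13!×16!) = 67863915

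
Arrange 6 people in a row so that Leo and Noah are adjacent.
Treat as block: (6-1)! × 2! = 120 × 2 = 240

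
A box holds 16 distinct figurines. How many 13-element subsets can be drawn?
C(16,13) = 16!/(13!×3!) = 560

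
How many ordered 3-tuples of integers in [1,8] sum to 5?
Coefficient of x^5 in (x + x² + ... + x^8)^3. By inclusion-exclusion on dice exceeding 8: Σ_j (-1)^j C(3,j)·C(5-1-8j, 2) = C(3,0)·C(4,2) = 1·6 = 6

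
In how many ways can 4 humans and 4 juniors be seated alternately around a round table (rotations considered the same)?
Fix one of the humans: (4-1)! ways for the remaining humans, × 4! ways for the juniors = 6 × 24 = 144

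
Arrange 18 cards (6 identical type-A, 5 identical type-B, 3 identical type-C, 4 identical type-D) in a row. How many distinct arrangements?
18! / (6! × 5! × 3! × 4!) = 514594080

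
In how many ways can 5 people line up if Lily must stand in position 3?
Fix one position: (5-1)! = 24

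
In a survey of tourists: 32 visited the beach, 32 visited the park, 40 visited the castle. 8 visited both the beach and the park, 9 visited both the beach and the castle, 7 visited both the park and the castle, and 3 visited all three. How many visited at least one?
|A∪B∪C| = 32+32+40-8-9-7+3 = 83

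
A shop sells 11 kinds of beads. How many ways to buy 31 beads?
C(31+11-1, 11-1) = C(41, 10) = 1121099408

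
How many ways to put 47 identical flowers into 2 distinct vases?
C(47+2-1, 2-1) = C(48, 1) = 48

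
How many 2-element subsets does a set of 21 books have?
C(21,2) = 21!/(2!×19!) = 210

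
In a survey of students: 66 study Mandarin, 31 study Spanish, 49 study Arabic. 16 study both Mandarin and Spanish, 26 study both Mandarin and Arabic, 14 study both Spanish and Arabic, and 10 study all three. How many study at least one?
|A∪B∪C| = 66+31+49-16-26-14+10 = 100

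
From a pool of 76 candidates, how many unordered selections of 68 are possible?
C(76,68) = 76!/(68!×8!) = 18855883575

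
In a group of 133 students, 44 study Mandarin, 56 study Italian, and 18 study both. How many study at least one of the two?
|A∪B| = |A| + |B| - |A∩B| = 44 + 56 - 18 = 82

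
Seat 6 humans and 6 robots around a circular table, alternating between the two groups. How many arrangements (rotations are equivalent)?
Fix one of the humans: (6-1)! ways for the remaining humans, × 6! ways for the robots = 120 × 720 = 86400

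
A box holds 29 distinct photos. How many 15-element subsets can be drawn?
C(29,15) = 29!/(15!×14!) = 77558760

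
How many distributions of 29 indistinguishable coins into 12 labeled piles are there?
C(29+12-1, 12-1) = C(40, 11) = 2311801440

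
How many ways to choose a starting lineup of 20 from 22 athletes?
C(22,20) = 22!/(20!×2!) = 231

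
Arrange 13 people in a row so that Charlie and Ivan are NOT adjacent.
Total - adjacent = 13! - (13-1)!×2 = 6227020800 - 958003200 = 5269017600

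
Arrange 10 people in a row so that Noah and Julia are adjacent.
Treat as block: (10-1)! × 2! = 362880 × 2 = 725760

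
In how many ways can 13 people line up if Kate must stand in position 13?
Fix one position: (13-1)! = 479001600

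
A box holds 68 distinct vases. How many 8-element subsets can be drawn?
C(68,8) = 68!/(8!×60!) = 7392009768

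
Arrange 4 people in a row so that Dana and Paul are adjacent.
Treat as block: (4-1)! × 2! = 6 × 2 = 12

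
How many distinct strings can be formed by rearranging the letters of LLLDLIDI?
8! / (2! × 2! × 4!) = 420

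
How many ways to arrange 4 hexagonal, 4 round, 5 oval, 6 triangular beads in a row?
19! / (4! × 4! × 5! × 6!) = 2444321880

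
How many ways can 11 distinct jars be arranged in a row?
11! = 39916800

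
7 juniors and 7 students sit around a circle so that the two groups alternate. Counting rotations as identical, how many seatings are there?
Fix one of the juniors: (7-1)! ways for the remaining juniors, × 7! ways for the students = 720 × 5040 = 3628800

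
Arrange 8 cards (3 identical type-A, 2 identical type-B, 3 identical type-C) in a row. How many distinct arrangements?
8! / (3! × 2! × 3!) = 560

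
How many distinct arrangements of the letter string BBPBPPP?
7! / (4! × 3!) = 35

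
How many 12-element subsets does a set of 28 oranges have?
C(28,12) = 28!/(12!×16!) = 30421755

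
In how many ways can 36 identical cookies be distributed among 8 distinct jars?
C(36+8-1, 8-1) = C(43, 7) = 32224114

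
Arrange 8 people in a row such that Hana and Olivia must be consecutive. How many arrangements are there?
Treat the 2 as one block: (8-2+1)! × 2! = 5040 × 2 = 10080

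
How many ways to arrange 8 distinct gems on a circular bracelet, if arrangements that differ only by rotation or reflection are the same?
(8-1)!/2 = 5040/2 = 2520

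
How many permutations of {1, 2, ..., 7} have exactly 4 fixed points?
Choose the 4 fixed points C(7,4) = 35, derange the rest: !3 = Σ_{j=0}^{3} (-1)^j·3!/j! = 6 - 6 + 3 - 1 = 2. Product = 35 × 2 = 70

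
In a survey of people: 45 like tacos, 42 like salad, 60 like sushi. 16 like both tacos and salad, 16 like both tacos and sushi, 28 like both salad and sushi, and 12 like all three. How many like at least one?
|A∪B∪C| = 45+42+60-16-16-28+12 = 99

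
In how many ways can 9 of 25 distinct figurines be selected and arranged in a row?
P(25,9) = 25!/(25-9)! = 741354768000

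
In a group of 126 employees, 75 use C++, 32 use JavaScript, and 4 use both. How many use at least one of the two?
|A∪B| = |A| + |B| - |A∩B| = 75 + 32 - 4 = 103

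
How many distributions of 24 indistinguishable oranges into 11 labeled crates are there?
C(24+11-1, 11-1) = C(34, 10) = 131128140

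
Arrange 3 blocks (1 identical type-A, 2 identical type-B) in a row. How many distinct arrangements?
3! / (1! × 2!) = 3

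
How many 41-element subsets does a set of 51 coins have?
C(51,41) = 51!/(41!×10!) = 12777711870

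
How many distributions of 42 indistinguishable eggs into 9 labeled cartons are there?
C(42+9-1, 9-1) = C(50, 8) = 536878650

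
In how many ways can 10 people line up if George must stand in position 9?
Fix one position: (10-1)! = 362880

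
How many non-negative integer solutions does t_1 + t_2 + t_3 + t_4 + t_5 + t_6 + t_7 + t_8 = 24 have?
C(24+8-1, 8-1) = C(31, 7) = 2629575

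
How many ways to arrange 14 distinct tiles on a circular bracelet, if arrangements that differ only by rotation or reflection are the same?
(14-1)!/2 = 6227020800/2 = 3113510400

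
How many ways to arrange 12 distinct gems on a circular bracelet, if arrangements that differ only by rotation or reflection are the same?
(12-1)!/2 = 39916800/2 = 19958400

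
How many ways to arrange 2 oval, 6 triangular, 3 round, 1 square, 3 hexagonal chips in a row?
15! / (2! × 6! × 3! × 1! × 3!) = 25225200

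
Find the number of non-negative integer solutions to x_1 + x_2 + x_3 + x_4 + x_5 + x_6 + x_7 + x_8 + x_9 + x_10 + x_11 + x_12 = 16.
C(16+12-1, 12-1) = C(27, 11) = 13037895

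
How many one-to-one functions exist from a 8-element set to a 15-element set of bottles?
P(15,8) = 15!/(15-8)! = 259459200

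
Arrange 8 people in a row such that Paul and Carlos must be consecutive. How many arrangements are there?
Treat the 2 as one block: (8-2+1)! × 2! = 5040 × 2 = 10080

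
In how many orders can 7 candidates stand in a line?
7! = 5040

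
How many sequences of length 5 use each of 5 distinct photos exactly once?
5! = 120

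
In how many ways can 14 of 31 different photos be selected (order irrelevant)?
C(31,14) = 31!/(14!×17!) = 265182525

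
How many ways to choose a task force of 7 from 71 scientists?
C(71,7) = 71!/(7!×64!) = 1329890705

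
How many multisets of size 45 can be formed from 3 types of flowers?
C(45+3-1, 3-1) = C(47, 2) = 1081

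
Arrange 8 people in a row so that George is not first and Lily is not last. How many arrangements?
By inclusion-exclusion: 8! - 2×(8-1)! + (8-2)! = 40320 - 10080 + 720 = 30960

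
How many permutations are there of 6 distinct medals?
6! = 720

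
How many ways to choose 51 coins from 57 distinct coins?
C(57,51) = 57!/(51!×6!) = 36288252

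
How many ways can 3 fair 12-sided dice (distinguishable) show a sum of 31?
Coefficient of x^31 in (x + x² + ... + x^12)^3. By inclusion-exclusion on dice exceeding 12: Σ_j (-1)^j C(3,j)·C(31-1-12j, 2) = C(3,0)·C(30,2) - C(3,1)·C(18,2) + C(3,2)·C(6,2) = 1·435 - 3·153 + 3·15 = 21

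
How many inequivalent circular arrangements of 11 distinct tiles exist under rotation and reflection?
(11-1)!/2 = 3628800/2 = 1814400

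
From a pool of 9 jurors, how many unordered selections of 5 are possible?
C(9,5) = 9!/(5!×4!) = 126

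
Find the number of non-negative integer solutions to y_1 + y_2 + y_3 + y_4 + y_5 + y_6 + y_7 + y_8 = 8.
C(8+8-1, 8-1) = C(15, 7) = 6435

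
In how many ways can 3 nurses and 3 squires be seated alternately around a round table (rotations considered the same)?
Fix one of the nurses: (3-1)! ways for the remaining nurses, × 3! ways for the squires = 2 × 6 = 12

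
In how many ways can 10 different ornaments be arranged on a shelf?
10! = 3628800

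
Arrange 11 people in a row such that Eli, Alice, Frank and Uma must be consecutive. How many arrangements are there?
Treat the 4 as one block: (11-4+1)! × 4! = 40320 × 24 = 967680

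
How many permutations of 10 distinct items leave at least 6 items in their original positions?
Exactly j fixed points: C(10,j)·!(10-j); sum over j ≥ 6 (derangement numbers via !m = (m-1)·(!(m-1) + !(m-2)): !0..!4 = 1, 0, 1, 2, 9). Σ_{j=6}^{10} C(10,j)·!(10-j) = C(10,6)·!4 + C(10,7)·!3 + C(10,8)·!2 + C(10,9)·!1 + C(10,10)·!0 = 210·9 + 120·2 + 45·1 + 10·0 + 1·1 = 2176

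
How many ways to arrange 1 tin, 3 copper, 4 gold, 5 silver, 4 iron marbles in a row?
17! / (1! × 3! × 4! × 5! × 4!) = 857656800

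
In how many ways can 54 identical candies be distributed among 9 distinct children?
C(54+9-1, 9-1) = C(62, 8) = 3381098545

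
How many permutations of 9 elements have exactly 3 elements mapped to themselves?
Choose the 3 fixed points C(9,3) = 84, derange the rest: !6 = Σ_{j=0}^{6} (-1)^j·6!/j! = 720 - 720 + 360 - 120 + 30 - 6 + 1 = 265. Product = 84 × 265 = 22260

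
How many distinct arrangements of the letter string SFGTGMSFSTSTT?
13! / (2! × 2! × 4! × 1! × 4!) = 2702700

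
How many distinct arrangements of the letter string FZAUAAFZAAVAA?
13! / (2! × 1! × 1! × 7! × 2!) = 308880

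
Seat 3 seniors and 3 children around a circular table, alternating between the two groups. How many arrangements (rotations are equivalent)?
Fix one of the seniors: (3-1)! ways for the remaining seniors, × 3! ways for the children = 2 × 6 = 12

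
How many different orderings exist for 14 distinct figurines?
14! = 87178291200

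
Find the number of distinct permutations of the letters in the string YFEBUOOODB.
10! / (1! × 1! × 3! × 1! × 1! × 1! × 2!) = 302400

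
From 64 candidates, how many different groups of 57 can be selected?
C(64,57) = 64!/(57!×7!) = 621216192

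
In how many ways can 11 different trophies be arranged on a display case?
11! = 39916800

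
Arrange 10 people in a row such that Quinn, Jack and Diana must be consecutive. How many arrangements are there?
Treat the 3 as one block: (10-3+1)! × 3! = 40320 × 6 = 241920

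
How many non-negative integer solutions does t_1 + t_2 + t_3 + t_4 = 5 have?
C(5+4-1, 4-1) = C(8, 3) = 56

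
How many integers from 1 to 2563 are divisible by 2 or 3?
⌊2563/2⌋ + ⌊2563/3⌋ - ⌊2563/6⌋ = 1281 + 854 - 427 = 1708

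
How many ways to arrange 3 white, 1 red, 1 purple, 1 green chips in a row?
6! / (3! × 1! × 1! × 1!) = 120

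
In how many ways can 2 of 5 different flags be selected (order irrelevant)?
C(5,2) = 5!/(2!×3!) = 10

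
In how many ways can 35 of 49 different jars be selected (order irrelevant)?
C(49,35) = 49!/(35!×14!) = 675248872536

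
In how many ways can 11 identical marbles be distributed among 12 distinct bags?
C(11+12-1, 12-1) = C(22, 11) = 705432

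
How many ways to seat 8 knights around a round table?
Circular: fix one position, arrange the rest. (8-1)! = 5040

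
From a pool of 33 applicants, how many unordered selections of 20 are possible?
C(33,20) = 33!/(20!×13!) = 573166440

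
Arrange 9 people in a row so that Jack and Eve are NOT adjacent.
Total - adjacent = 9! - (9-1)!×2 = 362880 - 80640 = 282240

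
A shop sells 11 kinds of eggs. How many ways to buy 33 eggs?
C(33+11-1, 11-1) = C(43, 10) = 1917334783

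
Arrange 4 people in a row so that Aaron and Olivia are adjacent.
Treat as block: (4-1)! × 2! = 6 × 2 = 12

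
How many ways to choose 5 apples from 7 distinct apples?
C(7,5) = 7!/(5!×2!) = 21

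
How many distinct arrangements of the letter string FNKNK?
5! / (2! × 1! × 2!) = 30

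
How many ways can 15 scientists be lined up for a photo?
15! = 1307674368000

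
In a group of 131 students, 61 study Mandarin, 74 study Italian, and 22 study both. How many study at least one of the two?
|A∪B| = |A| + |B| - |A∩B| = 61 + 74 - 22 = 113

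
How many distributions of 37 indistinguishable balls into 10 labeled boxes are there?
C(37+10-1, 10-1) = C(46, 9) = 1101716330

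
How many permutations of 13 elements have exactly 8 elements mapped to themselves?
Choose the 8 fixed points C(13,8) = 1287, derange the rest: !5 = Σ_{j=0}^{5} (-1)^j·5!/j! = 120 - 120 + 60 - 20 + 5 - 1 = 44. Product = 1287 × 44 = 56628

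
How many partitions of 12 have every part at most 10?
Let r_j(i) = number of partitions of i into parts ≤ j, for i = 0..12. r_1(i) = 1 for all i; r_j(i) = r_{j-1}(i) + r_j(i-j). Rows j = 2..10: ≤2: 1 1 2 2 3 3 4 4 5 5 6 6 7; ≤3: 1 1 2 3 4 5 7 8 10 12 14 16 19; ≤4: 1 1 2 3 5 6 9 11 15 18 23 27 34; ≤5: 1 1 2 3 5 7 10 13 18 23 30 37 47; ≤6: 1 1 2 3 5 7 11 14 20 26 35 44 58; ≤7: 1 1 2 3 5 7 11 15 21 28 38 49 65; ≤8: 1 1 2 3 5 7 11 15 22 29 40 52 70; ≤9: 1 1 2 3 5 7 11 15 22 30 41 54 73; ≤10: 1 1 2 3 5 7 11 15 22 30 42 55 75. r_10(12) = 75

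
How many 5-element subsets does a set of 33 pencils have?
C(33,5) = 33!/(5!×28!) = 237336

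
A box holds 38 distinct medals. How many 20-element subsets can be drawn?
C(38,20) = 38!/(20!×18!) = 33578000610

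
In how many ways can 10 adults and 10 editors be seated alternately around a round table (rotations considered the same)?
Fix one of the adults: (10-1)! ways for the remaining adults, × 10! ways for the editors = 362880 × 3628800 = 1316818944000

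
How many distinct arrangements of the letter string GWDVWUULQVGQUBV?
15! / (1! × 1! × 2! × 2! × 1! × 3! × 2! × 3!) = 4540536000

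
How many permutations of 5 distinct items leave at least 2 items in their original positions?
Exactly j fixed points: C(5,j)·!(5-j); sum over j ≥ 2 (derangement numbers via !m = (m-1)·(!(m-1) + !(m-2)): !0..!3 = 1, 0, 1, 2). Σ_{j=2}^{5} C(5,j)·!(5-j) = C(5,2)·!3 + C(5,3)·!2 + C(5,4)·!1 + C(5,5)·!0 = 10·2 + 10·1 + 5·0 + 1·1 = 31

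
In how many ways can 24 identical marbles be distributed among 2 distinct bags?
C(24+2-1, 2-1) = C(25, 1) = 25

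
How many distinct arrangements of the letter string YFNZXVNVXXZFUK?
14! / (2! × 1! × 3! × 2! × 2! × 1! × 1! × 2!) = 908107200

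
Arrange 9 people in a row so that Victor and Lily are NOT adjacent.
Total - adjacent = 9! - (9-1)!×2 = 362880 - 80640 = 282240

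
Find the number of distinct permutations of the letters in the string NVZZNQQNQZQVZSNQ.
16! / (4! × 4! × 5! × 2! × 1!) = 151351200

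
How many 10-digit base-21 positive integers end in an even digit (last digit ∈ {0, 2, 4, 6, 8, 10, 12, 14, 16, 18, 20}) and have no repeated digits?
Last∈{0,2,4,6,8,10,12,14,16,18,20}. Last=0: 60949324800. Last nonzero: 10×19×P(19,8) = 579018585600. Total = 639967910400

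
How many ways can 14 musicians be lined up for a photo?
14! = 87178291200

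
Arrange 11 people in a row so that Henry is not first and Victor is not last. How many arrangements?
By inclusion-exclusion: 11! - 2×(11-1)! + (11-2)! = 39916800 - 7257600 + 362880 = 33022080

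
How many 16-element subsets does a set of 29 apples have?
C(29,16) = 29!/(16!×13!) = 67863915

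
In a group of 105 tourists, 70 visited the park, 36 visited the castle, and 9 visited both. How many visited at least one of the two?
|A∪B| = |A| + |B| - |A∩B| = 70 + 36 - 9 = 97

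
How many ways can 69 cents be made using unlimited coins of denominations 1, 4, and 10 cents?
Coefficient of x^69 in 1/(1-x^1) · 1/(1-x^4) · 1/(1-x^10). Case on j = number of 10-cent coins (j = 0..6); remainder r = 69 - 10j is made from {1,4} in ⌊r/4⌋+1 ways. r = 69, 59, 49, 39, 29, 19, 9 → 18 + 15 + 13 + 10 + 8 + 5 + 3 = 72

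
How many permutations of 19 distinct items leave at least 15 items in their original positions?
Exactly j fixed points: C(19,j)·!(19-j); sum over j ≥ 15 (derangement numbers via !m = (m-1)·(!(m-1) + !(m-2)): !0..!4 = 1, 0, 1, 2, 9). Σ_{j=15}^{19} C(19,j)·!(19-j) = C(19,15)·!4 + C(19,16)·!3 + C(19,17)·!2 + C(19,18)·!1 + C(19,19)·!0 = 3876·9 + 969·2 + 171·1 + 19·0 + 1·1 = 36994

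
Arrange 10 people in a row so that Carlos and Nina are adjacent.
Treat as block: (10-1)! × 2! = 362880 × 2 = 725760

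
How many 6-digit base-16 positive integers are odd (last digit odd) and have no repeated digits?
Last∈{1,3,5,7,9,11,13,15}. Last=0: 0. Last nonzero: 8×14×P(14,4) = 2690688. Total = 2690688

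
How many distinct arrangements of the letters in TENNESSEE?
9! / (1! × 4! × 2! × 2!) = 3780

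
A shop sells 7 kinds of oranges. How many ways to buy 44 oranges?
C(44+7-1, 7-1) = C(50, 6) = 15890700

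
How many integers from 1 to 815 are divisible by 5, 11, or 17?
⌊815/5⌋+⌊815/11⌋+⌊815/17⌋ - ⌊815/55⌋-⌊815/85⌋-⌊815/187⌋ + ⌊815/935⌋ = 163+74+47 - 14-9-4 + 0 = 257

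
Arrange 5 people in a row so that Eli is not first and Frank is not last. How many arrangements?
By inclusion-exclusion: 5! - 2×(5-1)! + (5-2)! = 120 - 48 + 6 = 78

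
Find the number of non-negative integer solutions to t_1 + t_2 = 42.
C(42+2-1, 2-1) = C(43, 1) = 43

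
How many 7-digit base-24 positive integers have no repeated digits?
First digit: 23 choices (nonzero). Then descending: 23 × 23 × 22 × 21 × 20 × 19 × 18 = 1671682320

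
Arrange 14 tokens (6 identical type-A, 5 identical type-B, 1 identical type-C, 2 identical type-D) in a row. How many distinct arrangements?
14! / (6! × 5! × 1! × 2!) = 504504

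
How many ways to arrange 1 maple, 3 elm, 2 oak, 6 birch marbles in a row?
12! / (1! × 3! × 2! × 6!) = 55440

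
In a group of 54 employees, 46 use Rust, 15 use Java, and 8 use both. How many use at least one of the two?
|A∪B| = |A| + |B| - |A∩B| = 46 + 15 - 8 = 53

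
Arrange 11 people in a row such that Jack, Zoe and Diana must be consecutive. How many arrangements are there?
Treat the 3 as one block: (11-3+1)! × 3! = 362880 × 6 = 2177280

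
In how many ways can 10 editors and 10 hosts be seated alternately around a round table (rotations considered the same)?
Fix one of the editors: (10-1)! ways for the remaining editors, × 10! ways for the hosts = 362880 × 3628800 = 1316818944000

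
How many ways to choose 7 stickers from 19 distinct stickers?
C(19,7) = 19!/(7!×12!) = 50388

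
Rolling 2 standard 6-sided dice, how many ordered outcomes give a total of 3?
Coefficient of x^3 in (x + x² + ... + x^6)^2. By inclusion-exclusion on dice exceeding 6: Σ_j (-1)^j C(2,j)·C(3-1-6j, 1) = C(2,0)·C(2,1) = 1·2 = 2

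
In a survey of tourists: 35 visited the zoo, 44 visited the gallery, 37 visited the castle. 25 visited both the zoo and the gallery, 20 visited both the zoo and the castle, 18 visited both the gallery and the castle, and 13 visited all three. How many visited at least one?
|A∪B∪C| = 35+44+37-25-20-18+13 = 66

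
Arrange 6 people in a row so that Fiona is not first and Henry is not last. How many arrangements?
By inclusion-exclusion: 6! - 2×(6-1)! + (6-2)! = 720 - 240 + 24 = 504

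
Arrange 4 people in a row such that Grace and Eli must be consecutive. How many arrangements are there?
Treat the 2 as one block: (4-2+1)! × 2! = 6 × 2 = 12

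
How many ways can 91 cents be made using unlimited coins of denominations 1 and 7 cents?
Coefficient of x^91 in 1/(1-x^1) · 1/(1-x^7). Use j coins of 7 for j = 0..⌊91/7⌋ = 13, the rest in 1s: 13 + 1 = 14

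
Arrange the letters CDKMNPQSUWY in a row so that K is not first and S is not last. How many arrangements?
By inclusion-exclusion: 11! - 2×(11-1)! + (11-2)! = 39916800 - 7257600 + 362880 = 33022080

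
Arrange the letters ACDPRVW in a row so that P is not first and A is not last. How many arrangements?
By inclusion-exclusion: 7! - 2×(7-1)! + (7-2)! = 5040 - 1440 + 120 = 3720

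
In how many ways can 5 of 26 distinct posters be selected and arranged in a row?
P(26,5) = 26!/(26-5)! = 7893600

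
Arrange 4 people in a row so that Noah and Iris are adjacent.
Treat as block: (4-1)! × 2! = 6 × 2 = 12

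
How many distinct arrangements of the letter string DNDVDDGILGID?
12! / (5! × 1! × 2! × 2! × 1! × 1!) = 997920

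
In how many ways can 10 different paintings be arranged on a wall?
10! = 3628800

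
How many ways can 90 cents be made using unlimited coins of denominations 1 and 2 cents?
Coefficient of x^90 in 1/(1-x^1) · 1/(1-x^2). Use j coins of 2 for j = 0..⌊90/2⌋ = 45, the rest in 1s: 45 + 1 = 46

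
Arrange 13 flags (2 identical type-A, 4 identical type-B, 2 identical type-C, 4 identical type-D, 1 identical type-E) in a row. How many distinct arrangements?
13! / (2! × 4! × 2! × 4! × 1!) = 2702700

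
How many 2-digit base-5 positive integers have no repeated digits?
First digit: 4 choices (nonzero). Then descending: 4 × 4 = 16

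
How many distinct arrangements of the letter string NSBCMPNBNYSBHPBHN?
17! / (1! × 2! × 4! × 1! × 2! × 4! × 1! × 2!) = 77189112000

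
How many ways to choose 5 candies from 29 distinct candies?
C(29,5) = 29!/(5!×24!) = 118755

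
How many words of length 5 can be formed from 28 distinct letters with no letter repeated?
P(28,5) = 28!/(28-5)! = 11793600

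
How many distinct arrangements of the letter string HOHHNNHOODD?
11! / (2! × 2! × 4! × 3!) = 69300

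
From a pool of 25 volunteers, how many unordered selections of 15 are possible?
C(25,15) = 25!/(15!×10!) = 3268760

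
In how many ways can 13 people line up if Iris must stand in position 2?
Fix one position: (13-1)! = 479001600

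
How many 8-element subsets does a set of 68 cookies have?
C(68,8) = 68!/(8!×60!) = 7392009768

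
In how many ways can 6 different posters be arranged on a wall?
6! = 720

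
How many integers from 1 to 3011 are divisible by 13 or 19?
⌊3011/13⌋ + ⌊3011/19⌋ - ⌊3011/247⌋ = 231 + 158 - 12 = 377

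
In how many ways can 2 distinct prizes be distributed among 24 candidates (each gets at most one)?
P(24,2) = 24!/(24-2)! = 552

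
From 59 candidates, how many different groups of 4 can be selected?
C(59,4) = 59!/(4!×55!) = 455126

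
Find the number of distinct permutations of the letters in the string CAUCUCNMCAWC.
12! / (1! × 2! × 1! × 2! × 5! × 1!) = 997920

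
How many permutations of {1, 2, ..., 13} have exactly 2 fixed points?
Choose the 2 fixed points C(13,2) = 78, derange the rest: !11 = Σ_{j=0}^{11} (-1)^j·11!/j! = 39916800 - 39916800 + 19958400 - 6652800 + 1663200 - 332640 + 55440 - 7920 + 990 - 110 + 11 - 1 = 14684570. Product = 78 × 14684570 = 1145396460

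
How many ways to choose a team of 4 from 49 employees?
C(49,4) = 49!/(4!×45!) = 211876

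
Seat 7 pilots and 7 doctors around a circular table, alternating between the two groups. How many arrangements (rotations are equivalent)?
Fix one of the pilots: (7-1)! ways for the remaining pilots, × 7! ways for the doctors = 720 × 5040 = 3628800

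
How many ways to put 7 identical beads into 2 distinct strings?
C(7+2-1, 2-1) = C(8, 1) = 8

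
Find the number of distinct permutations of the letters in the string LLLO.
4! / (1! × 3!) = 4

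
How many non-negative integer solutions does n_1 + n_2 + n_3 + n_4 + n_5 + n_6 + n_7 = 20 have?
C(20+7-1, 7-1) = C(26, 6) = 230230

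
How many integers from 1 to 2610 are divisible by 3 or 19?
⌊2610/3⌋ + ⌊2610/19⌋ - ⌊2610/57⌋ = 870 + 137 - 45 = 962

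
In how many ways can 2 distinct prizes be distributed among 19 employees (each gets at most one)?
P(19,2) = 19!/(19-2)! = 342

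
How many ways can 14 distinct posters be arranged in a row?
14! = 87178291200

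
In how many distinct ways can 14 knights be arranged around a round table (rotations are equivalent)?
Circular: fix one position, arrange the rest. (14-1)! = 6227020800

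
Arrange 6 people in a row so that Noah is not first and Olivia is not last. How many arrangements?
By inclusion-exclusion: 6! - 2×(6-1)! + (6-2)! = 720 - 240 + 24 = 504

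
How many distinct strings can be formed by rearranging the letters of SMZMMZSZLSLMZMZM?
16! / (3! × 2! × 5! × 6!) = 20180160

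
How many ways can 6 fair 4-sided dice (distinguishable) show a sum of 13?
Coefficient of x^13 in (x + x² + ... + x^4)^6. By inclusion-exclusion on dice exceeding 4: Σ_j (-1)^j C(6,j)·C(13-1-4j, 5) = C(6,0)·C(12,5) - C(6,1)·C(8,5) = 1·792 - 6·56 = 456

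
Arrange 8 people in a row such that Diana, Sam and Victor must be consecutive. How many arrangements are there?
Treat the 3 as one block: (8-3+1)! × 3! = 720 × 6 = 4320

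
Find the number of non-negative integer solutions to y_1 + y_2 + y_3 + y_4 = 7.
C(7+4-1, 4-1) = C(10, 3) = 120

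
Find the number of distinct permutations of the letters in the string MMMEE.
5! / (2! × 3!) = 10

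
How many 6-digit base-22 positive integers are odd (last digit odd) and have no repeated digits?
Last∈{1,3,5,7,9,11,13,15,17,19,21}. Last=0: 0. Last nonzero: 11×20×P(20,4) = 25581600. Total = 25581600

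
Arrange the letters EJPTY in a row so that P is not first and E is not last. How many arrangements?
By inclusion-exclusion: 5! - 2×(5-1)! + (5-2)! = 120 - 48 + 6 = 78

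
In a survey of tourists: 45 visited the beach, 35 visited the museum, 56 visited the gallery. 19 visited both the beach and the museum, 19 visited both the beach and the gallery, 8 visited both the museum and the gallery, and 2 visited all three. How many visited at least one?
|A∪B∪C| = 45+35+56-19-19-8+2 = 92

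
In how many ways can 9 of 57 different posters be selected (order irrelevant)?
C(57,9) = 57!/(9!×48!) = 8996462475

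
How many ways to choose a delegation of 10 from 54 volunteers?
C(54,10) = 54!/(10!×44!) = 23930713170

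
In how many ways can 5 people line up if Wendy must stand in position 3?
Fix one position: (5-1)! = 24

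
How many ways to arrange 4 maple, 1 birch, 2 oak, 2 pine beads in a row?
9! / (4! × 1! × 2! × 2!) = 3780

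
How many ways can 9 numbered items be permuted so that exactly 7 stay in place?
Choose the 7 fixed points C(9,7) = 36, derange the rest: !2 = Σ_{j=0}^{2} (-1)^j·2!/j! = 2 - 2 + 1 = 1. Product = 36 × 1 = 36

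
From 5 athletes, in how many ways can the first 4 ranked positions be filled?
P(5,4) = 5!/(5-4)! = 120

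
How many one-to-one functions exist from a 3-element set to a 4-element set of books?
P(4,3) = 4!/(4-3)! = 24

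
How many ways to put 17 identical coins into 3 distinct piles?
C(17+3-1, 3-1) = C(19, 2) = 171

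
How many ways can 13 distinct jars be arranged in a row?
13! = 6227020800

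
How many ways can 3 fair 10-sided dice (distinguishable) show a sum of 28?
Coefficient of x^28 in (x + x² + ... + x^10)^3. By inclusion-exclusion on dice exceeding 10: Σ_j (-1)^j C(3,j)·C(28-1-10j, 2) = C(3,0)·C(27,2) - C(3,1)·C(17,2) + C(3,2)·C(7,2) = 1·351 - 3·136 + 3·21 = 6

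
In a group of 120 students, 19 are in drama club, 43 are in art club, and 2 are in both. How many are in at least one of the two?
|A∪B| = |A| + |B| - |A∩B| = 19 + 43 - 2 = 60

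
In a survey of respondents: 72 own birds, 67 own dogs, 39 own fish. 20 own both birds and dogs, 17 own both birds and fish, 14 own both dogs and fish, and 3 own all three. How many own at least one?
|A∪B∪C| = 72+67+39-20-17-14+3 = 130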